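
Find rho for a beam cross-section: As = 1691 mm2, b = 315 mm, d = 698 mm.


rho = As / (b * d)
= 1691 / (315 * 698)
= 0.0077

0.0077


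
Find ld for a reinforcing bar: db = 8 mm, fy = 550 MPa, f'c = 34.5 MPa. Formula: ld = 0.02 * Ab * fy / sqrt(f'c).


Ab = pi * 8^2 / 4 = 50.265 mm2
ld = 0.02 * 50.265 * 550 / sqrt(34.5)
= 94.1 mm

94.1


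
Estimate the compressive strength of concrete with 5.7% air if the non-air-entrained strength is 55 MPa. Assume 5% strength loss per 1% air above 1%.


Strength loss = (5.7 - 1) * 5 = 23.5%
f'c = 55 * (1 - 23.5/100)
= 42.08 MPa

42.08


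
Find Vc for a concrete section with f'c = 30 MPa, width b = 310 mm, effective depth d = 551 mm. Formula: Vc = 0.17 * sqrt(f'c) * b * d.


Vc = 0.17 * sqrt(30) * 310 * 551 / 1000
= 159.05 kN

159.05


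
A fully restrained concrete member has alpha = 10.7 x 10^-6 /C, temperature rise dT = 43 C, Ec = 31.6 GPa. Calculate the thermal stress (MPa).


sigma = alpha * dT * Ec
= 10.7e-6 * 43 * 31.6 * 1000
= 14.539 MPa

14.539


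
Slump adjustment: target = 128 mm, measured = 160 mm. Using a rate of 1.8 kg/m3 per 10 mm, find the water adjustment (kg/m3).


Difference = 128 - 160 = -32 mm
Water adjustment = -32 * 1.8 / 10 = -5.8 kg/m3

-5.8


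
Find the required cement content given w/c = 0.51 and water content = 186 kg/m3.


Cement = water / (w/c)
= 186 / 0.51
= 364.7 kg/m3

364.7


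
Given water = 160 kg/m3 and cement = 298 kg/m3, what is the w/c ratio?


w/c = water / cement
w/c = 160 / 298 = 0.537

0.537


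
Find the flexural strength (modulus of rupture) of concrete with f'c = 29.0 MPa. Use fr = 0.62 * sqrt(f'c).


fr = 0.62 * sqrt(29.0)
= 3.339 MPa

3.339


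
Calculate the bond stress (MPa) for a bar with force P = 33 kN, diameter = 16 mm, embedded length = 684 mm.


u = P / (pi * db * ld)
= 33 * 1000 / (pi * 16 * 684)
= 0.96 MPa

0.96


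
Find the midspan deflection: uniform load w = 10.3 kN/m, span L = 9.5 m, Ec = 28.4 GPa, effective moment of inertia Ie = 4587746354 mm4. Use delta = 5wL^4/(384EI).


Convert: L = 9.5 m = 9500 mm, Ec = 28.4 GPa = 28400 MPa
delta = 5 * 10.3 * 9500^4 / (384 * 28400 * 4587746354)
= 8.38 mm

8.38


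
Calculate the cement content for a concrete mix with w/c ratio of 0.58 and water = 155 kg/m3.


Cement = water / (w/c)
= 155 / 0.58
= 267.2 kg/m3

267.2


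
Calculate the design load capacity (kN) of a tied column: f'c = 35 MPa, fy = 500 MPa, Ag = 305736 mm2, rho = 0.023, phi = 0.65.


Ast = rho * Ag = 0.023 * 305736 = 7031.928 mm2
phi*Pn = 0.65 * 0.80 * (0.85 * 35 * (305736 - 7031.928) + 500 * 7031.928) / 1000
= 6449.25 kN

6449.25


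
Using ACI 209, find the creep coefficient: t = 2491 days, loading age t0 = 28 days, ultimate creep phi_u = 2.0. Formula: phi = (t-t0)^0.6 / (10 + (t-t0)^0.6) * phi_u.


dt = 2491 - 28 = 2463
phi = 2463^0.6 / (10 + 2463^0.6) * 2.0
= 1.831

1.831


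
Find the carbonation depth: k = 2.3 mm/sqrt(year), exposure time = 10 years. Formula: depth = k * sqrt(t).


depth = k * sqrt(t)
= 2.3 * sqrt(10)
= 7.27 mm

7.27


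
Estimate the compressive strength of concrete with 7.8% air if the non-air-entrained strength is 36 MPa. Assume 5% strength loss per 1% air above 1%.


Strength loss = (7.8 - 1) * 5 = 34.0%
f'c = 36 * (1 - 34.0/100)
= 23.76 MPa

23.76


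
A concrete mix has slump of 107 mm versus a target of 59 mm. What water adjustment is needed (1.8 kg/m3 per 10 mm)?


Difference = 59 - 107 = -48 mm
Water adjustment = -48 * 1.8 / 10 = -8.6 kg/m3

-8.6


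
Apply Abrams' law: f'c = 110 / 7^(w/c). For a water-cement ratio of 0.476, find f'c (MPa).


f'c = 110 / 7^0.476
= 110 / 2.525
= 43.56 MPa

43.56


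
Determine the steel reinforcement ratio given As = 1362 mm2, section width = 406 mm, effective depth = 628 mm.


rho = As / (b * d)
= 1362 / (406 * 628)
= 0.0053

0.0053


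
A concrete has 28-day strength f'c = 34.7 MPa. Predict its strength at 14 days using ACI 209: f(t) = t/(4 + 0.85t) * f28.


f(14) = 14 / (4 + 0.85 * 14) * 34.7
= 14 / 15.9 * 34.7
= 30.55 MPa

30.55


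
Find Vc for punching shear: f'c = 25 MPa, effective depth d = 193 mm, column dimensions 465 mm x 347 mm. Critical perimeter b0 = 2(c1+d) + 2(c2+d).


b0 = 2*(465 + 193) + 2*(347 + 193) = 2396 mm
Vc = 0.33 * sqrt(25) * 2396 * 193 / 1000
= 763.01 kN

763.01


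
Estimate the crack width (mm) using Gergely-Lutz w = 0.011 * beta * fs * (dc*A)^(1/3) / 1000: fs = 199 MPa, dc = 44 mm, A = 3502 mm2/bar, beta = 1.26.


w = 0.011 * beta * fs * (dc * A)^(1/3) / 1000
= 0.011 * 1.26 * 199 * (44 * 3502)^(1/3) / 1000
= 0.148 mm

0.148


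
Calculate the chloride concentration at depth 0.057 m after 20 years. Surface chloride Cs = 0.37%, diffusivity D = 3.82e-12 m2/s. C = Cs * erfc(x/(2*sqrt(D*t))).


t_seconds = 20 * 365.25 * 24 * 3600 = 631152000.0 s
arg = 0.057 / (2 * sqrt(3.82e-12 * 631152000.0))
= 0.5804
erfc(0.5804) = 0.4117
C = 0.37 * 0.4117 = 0.1523%

0.1523


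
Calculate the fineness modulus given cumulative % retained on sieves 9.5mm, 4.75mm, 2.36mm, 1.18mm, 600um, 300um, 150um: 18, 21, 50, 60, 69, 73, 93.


FM = sum(cumulative % retained) / 100
= 384 / 100
= 3.84

3.84


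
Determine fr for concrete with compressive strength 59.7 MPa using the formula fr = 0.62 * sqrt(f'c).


fr = 0.62 * sqrt(59.7)
= 4.79 MPa

4.79


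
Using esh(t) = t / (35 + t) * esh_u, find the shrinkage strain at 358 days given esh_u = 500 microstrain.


esh(358) = 358 / (35 + 358) * 500
= 358 / 393 * 500
= 455.5 microstrain

455.5


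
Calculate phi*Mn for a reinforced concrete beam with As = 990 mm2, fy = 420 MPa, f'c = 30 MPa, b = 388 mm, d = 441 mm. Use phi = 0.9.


a = As * fy / (0.85 * f'c * b)
= 990 * 420 / (0.85 * 30 * 388)
= 42.0255 mm
Mn = As * fy * (d - a/2) / 10^6
= 174.6307 kN-m
phi*Mn = 0.9 * 174.6307 = 157.17 kN-m

157.17


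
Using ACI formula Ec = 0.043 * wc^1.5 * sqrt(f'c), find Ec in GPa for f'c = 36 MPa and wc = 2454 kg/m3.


Ec = 0.043 * 2454^1.5 * sqrt(36) / 1000
= 31.36 GPa

31.36


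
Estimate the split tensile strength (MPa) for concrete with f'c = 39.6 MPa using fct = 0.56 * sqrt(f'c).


fct = 0.56 * sqrt(39.6)
= 0.56 * 6.293
= 3.524 MPa

3.524


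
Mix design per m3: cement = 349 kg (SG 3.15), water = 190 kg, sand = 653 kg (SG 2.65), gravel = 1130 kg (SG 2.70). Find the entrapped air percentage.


Vol cement = 349 / (3.15 * 1000) = 0.110794 m3
Vol water = 190 / 1000 = 0.19 m3
Vol sand = 653 / (2.65 * 1000) = 0.246415 m3
Vol gravel = 1130 / (2.70 * 1000) = 0.418519 m3
Total solid + water volume = 0.965727 m3
Air = (1 - 0.965727) * 100 = 3.43%

3.43


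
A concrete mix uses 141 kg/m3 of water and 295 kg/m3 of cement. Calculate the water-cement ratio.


w/c = water / cement
w/c = 141 / 295 = 0.478

0.478


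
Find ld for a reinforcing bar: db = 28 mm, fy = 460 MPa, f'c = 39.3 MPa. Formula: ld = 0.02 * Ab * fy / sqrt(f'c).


Ab = pi * 28^2 / 4 = 615.752 mm2
ld = 0.02 * 615.752 * 460 / sqrt(39.3)
= 903.6 mm

903.6


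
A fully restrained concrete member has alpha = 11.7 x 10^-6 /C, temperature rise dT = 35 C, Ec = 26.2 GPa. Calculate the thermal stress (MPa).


sigma = alpha * dT * Ec
= 11.7e-6 * 35 * 26.2 * 1000
= 10.729 MPa

10.729


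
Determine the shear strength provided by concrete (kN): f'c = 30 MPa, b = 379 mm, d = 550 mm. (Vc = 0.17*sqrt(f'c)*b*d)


Vc = 0.17 * sqrt(30) * 379 * 550 / 1000
= 194.09 kN

194.09


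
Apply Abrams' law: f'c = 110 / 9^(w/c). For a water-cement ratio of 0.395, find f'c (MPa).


f'c = 110 / 9^0.395
= 110 / 2.382
= 46.18 MPa

46.18


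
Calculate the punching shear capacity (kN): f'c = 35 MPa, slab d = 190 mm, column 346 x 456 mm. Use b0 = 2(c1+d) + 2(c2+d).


b0 = 2*(346 + 190) + 2*(456 + 190) = 2364 mm
Vc = 0.33 * sqrt(35) * 2364 * 190 / 1000
= 876.9 kN

876.9


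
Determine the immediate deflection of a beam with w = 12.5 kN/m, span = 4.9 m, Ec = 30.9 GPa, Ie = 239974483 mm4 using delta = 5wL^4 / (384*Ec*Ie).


Convert: L = 4.9 m = 4900 mm, Ec = 30.9 GPa = 30900 MPa
delta = 5 * 12.5 * 4900^4 / (384 * 30900 * 239974483)
= 12.65 mm

12.65


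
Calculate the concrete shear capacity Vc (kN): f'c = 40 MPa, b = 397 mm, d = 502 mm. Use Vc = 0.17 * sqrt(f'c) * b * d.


Vc = 0.17 * sqrt(40) * 397 * 502 / 1000
= 214.28 kN

214.28


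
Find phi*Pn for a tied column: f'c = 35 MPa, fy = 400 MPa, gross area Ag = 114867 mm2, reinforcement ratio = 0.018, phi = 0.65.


Ast = rho * Ag = 0.018 * 114867 = 2067.606 mm2
phi*Pn = 0.65 * 0.80 * (0.85 * 35 * (114867 - 2067.606) + 400 * 2067.606) / 1000
= 2175.07 kN

2175.07


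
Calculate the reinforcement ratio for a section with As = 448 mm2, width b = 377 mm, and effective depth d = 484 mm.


rho = As / (b * d)
= 448 / (377 * 484)
= 0.0025

0.0025


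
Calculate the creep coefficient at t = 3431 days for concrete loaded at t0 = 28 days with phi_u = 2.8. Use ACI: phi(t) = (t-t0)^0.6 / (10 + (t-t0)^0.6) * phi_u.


dt = 3431 - 28 = 3403
phi = 3403^0.6 / (10 + 3403^0.6) * 2.8
= 2.602

2.602


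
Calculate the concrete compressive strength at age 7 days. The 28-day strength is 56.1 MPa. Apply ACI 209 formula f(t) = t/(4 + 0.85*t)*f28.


f(7) = 7 / (4 + 0.85 * 7) * 56.1
= 7 / 9.95 * 56.1
= 39.47 MPa

39.47


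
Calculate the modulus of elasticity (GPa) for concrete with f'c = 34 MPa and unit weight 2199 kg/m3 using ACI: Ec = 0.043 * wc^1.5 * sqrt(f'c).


Ec = 0.043 * 2199^1.5 * sqrt(34) / 1000
= 25.86 GPa

25.86


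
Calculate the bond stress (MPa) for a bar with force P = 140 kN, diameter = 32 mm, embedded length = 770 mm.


u = P / (pi * db * ld)
= 140 * 1000 / (pi * 32 * 770)
= 1.809 MPa

1.809


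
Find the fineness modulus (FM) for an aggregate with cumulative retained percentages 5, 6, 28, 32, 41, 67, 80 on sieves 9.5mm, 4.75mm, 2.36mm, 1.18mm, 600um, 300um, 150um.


FM = sum(cumulative % retained) / 100
= 259 / 100
= 2.59

2.59


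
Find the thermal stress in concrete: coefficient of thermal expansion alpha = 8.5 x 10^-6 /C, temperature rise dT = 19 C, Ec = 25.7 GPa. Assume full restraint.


sigma = alpha * dT * Ec
= 8.5e-6 * 19 * 25.7 * 1000
= 4.151 MPa

4.151


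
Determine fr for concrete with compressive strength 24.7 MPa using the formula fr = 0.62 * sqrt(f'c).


fr = 0.62 * sqrt(24.7)
= 3.081 MPa

3.081


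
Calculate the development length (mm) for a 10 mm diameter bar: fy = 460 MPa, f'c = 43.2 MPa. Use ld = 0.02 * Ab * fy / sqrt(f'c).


Ab = pi * 10^2 / 4 = 78.54 mm2
ld = 0.02 * 78.54 * 460 / sqrt(43.2)
= 109.9 mm

109.9


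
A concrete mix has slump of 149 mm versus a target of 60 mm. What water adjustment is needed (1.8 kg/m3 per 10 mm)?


Difference = 60 - 149 = -89 mm
Water adjustment = -89 * 1.8 / 10 = -16.0 kg/m3

-16.0


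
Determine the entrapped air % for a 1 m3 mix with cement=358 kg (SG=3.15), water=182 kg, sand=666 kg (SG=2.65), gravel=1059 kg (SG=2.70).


Vol cement = 358 / (3.15 * 1000) = 0.113651 m3
Vol water = 182 / 1000 = 0.182 m3
Vol sand = 666 / (2.65 * 1000) = 0.251321 m3
Vol gravel = 1059 / (2.70 * 1000) = 0.392222 m3
Total solid + water volume = 0.939194 m3
Air = (1 - 0.939194) * 100 = 6.08%

6.08


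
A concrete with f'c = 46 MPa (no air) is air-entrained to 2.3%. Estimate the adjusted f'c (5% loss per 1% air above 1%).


Strength loss = (2.3 - 1) * 5 = 6.5%
f'c = 46 * (1 - 6.5/100)
= 43.01 MPa

43.01


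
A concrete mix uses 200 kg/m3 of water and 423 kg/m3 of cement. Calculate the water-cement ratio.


w/c = water / cement
w/c = 200 / 423 = 0.473

0.473


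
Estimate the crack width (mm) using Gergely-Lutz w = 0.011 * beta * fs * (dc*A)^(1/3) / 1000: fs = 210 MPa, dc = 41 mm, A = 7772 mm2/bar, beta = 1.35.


w = 0.011 * beta * fs * (dc * A)^(1/3) / 1000
= 0.011 * 1.35 * 210 * (41 * 7772)^(1/3) / 1000
= 0.213 mm

0.213


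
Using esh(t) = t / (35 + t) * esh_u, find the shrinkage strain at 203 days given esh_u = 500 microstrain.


esh(203) = 203 / (35 + 203) * 500
= 203 / 238 * 500
= 426.5 microstrain

426.5


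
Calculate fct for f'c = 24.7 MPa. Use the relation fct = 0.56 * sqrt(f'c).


fct = 0.56 * sqrt(24.7)
= 0.56 * 4.97
= 2.783 MPa

2.783


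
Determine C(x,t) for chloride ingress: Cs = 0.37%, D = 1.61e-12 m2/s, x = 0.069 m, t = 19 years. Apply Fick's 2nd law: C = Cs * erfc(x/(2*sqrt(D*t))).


t_seconds = 19 * 365.25 * 24 * 3600 = 599594400.0 s
arg = 0.069 / (2 * sqrt(1.61e-12 * 599594400.0))
= 1.1104
erfc(1.1104) = 0.1163
C = 0.37 * 0.1163 = 0.043%

0.043


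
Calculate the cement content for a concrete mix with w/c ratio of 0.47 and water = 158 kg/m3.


Cement = water / (w/c)
= 158 / 0.47
= 336.2 kg/m3

336.2


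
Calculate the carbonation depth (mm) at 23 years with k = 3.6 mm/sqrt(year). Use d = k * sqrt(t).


depth = k * sqrt(t)
= 3.6 * sqrt(23)
= 17.26 mm

17.26


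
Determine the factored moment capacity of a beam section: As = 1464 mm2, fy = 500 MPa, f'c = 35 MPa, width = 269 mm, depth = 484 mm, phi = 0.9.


a = As * fy / (0.85 * f'c * b)
= 1464 * 500 / (0.85 * 35 * 269)
= 91.4686 mm
Mn = As * fy * (d - a/2) / 10^6
= 320.8105 kN-m
phi*Mn = 0.9 * 320.8105 = 288.73 kN-m

288.73


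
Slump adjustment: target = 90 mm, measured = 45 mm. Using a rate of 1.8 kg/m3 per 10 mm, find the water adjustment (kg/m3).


Difference = 90 - 45 = 45 mm
Water adjustment = 45 * 1.8 / 10 = 8.1 kg/m3

8.1


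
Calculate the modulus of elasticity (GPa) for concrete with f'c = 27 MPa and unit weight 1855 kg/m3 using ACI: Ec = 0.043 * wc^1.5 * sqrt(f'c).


Ec = 0.043 * 1855^1.5 * sqrt(27) / 1000
= 17.85 GPa

17.85


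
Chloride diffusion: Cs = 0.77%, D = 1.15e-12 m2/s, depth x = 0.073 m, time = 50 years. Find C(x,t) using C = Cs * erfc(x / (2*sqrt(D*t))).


t_seconds = 50 * 365.25 * 24 * 3600 = 1577880000.0 s
arg = 0.073 / (2 * sqrt(1.15e-12 * 1577880000.0))
= 0.8569
erfc(0.8569) = 0.2256
C = 0.77 * 0.2256 = 0.1737%

0.1737


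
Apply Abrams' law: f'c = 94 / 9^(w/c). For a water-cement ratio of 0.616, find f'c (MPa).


f'c = 94 / 9^0.616
= 94 / 3.871
= 24.28 MPa

24.28


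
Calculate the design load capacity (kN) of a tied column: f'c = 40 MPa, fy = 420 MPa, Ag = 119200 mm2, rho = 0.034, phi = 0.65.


Ast = rho * Ag = 0.034 * 119200 = 4052.8 mm2
phi*Pn = 0.65 * 0.80 * (0.85 * 40 * (119200 - 4052.8) + 420 * 4052.8) / 1000
= 2920.93 kN

2920.93


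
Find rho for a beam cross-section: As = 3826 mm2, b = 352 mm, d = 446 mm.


rho = As / (b * d)
= 3826 / (352 * 446)
= 0.0244

0.0244


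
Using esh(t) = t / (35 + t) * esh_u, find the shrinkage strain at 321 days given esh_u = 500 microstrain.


esh(321) = 321 / (35 + 321) * 500
= 321 / 356 * 500
= 450.8 microstrain

450.8


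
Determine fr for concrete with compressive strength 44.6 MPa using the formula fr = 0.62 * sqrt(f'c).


fr = 0.62 * sqrt(44.6)
= 4.141 MPa

4.141


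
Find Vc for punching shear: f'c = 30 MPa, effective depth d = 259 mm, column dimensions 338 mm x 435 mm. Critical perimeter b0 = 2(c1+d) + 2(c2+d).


b0 = 2*(338 + 259) + 2*(435 + 259) = 2582 mm
Vc = 0.33 * sqrt(30) * 2582 * 259 / 1000
= 1208.73 kN

1208.73


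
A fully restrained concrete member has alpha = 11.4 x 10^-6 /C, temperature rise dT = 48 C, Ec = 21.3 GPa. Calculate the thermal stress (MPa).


sigma = alpha * dT * Ec
= 11.4e-6 * 48 * 21.3 * 1000
= 11.655 MPa

11.655


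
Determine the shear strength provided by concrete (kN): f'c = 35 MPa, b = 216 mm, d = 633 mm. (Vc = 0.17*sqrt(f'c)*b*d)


Vc = 0.17 * sqrt(35) * 216 * 633 / 1000
= 137.51 kN

137.51


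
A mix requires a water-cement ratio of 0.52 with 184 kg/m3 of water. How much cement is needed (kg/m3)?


Cement = water / (w/c)
= 184 / 0.52
= 353.8 kg/m3

353.8


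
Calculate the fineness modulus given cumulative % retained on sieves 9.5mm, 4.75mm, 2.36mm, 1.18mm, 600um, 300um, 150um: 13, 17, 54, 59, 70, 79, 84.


FM = sum(cumulative % retained) / 100
= 376 / 100
= 3.76

3.76


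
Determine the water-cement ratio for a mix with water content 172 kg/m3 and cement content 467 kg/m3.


w/c = water / cement
w/c = 172 / 467 = 0.368

0.368


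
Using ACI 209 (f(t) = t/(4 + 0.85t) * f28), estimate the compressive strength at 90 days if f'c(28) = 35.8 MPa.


f(90) = 90 / (4 + 0.85 * 90) * 35.8
= 90 / 80.5 * 35.8
= 40.02 MPa

40.02


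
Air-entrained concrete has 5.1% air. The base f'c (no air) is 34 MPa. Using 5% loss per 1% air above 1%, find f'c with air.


Strength loss = (5.1 - 1) * 5 = 20.5%
f'c = 34 * (1 - 20.5/100)
= 27.03 MPa

27.03


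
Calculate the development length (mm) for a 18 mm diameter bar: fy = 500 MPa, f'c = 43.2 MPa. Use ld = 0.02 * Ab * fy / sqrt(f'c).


Ab = pi * 18^2 / 4 = 254.469 mm2
ld = 0.02 * 254.469 * 500 / sqrt(43.2)
= 387.2 mm

387.2


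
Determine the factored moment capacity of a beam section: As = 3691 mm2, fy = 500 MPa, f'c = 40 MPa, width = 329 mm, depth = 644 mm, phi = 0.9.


a = As * fy / (0.85 * f'c * b)
= 3691 * 500 / (0.85 * 40 * 329)
= 164.983 mm
Mn = As * fy * (d - a/2) / 10^6
= 1036.2639 kN-m
phi*Mn = 0.9 * 1036.2639 = 932.64 kN-m

932.64


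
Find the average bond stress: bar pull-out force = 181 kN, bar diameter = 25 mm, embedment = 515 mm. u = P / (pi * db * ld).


u = P / (pi * db * ld)
= 181 * 1000 / (pi * 25 * 515)
= 4.475 MPa

4.475


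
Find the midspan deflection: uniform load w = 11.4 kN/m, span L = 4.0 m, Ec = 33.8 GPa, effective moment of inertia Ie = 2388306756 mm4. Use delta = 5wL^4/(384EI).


Convert: L = 4.0 m = 4000 mm, Ec = 33.8 GPa = 33800 MPa
delta = 5 * 11.4 * 4000^4 / (384 * 33800 * 2388306756)
= 0.47 mm

0.47


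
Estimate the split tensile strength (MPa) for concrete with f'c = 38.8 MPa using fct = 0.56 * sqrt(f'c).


fct = 0.56 * sqrt(38.8)
= 0.56 * 6.229
= 3.488 MPa

3.488


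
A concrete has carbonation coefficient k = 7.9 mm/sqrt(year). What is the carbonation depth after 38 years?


depth = k * sqrt(t)
= 7.9 * sqrt(38)
= 48.7 mm

48.7


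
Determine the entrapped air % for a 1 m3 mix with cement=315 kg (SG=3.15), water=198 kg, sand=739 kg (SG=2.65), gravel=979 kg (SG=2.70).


Vol cement = 315 / (3.15 * 1000) = 0.1 m3
Vol water = 198 / 1000 = 0.198 m3
Vol sand = 739 / (2.65 * 1000) = 0.278868 m3
Vol gravel = 979 / (2.70 * 1000) = 0.362593 m3
Total solid + water volume = 0.939461 m3
Air = (1 - 0.939461) * 100 = 6.05%

6.05


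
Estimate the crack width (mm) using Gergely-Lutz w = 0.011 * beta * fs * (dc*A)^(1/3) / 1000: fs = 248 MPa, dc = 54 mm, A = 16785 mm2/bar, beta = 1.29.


w = 0.011 * beta * fs * (dc * A)^(1/3) / 1000
= 0.011 * 1.29 * 248 * (54 * 16785)^(1/3) / 1000
= 0.341 mm

0.341


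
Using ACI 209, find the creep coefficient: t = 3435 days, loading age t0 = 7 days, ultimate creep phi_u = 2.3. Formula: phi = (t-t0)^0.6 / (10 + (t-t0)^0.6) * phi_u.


dt = 3435 - 7 = 3428
phi = 3428^0.6 / (10 + 3428^0.6) * 2.3
= 2.138

2.138


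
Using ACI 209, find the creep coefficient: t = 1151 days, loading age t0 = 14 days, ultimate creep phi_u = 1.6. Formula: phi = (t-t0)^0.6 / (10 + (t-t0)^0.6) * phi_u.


dt = 1151 - 14 = 1137
phi = 1137^0.6 / (10 + 1137^0.6) * 1.6
= 1.395

1.395


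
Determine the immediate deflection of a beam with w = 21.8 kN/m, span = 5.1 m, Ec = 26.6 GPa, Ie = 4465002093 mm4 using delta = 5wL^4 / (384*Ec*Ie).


Convert: L = 5.1 m = 5100 mm, Ec = 26.6 GPa = 26600 MPa
delta = 5 * 21.8 * 5100^4 / (384 * 26600 * 4465002093)
= 1.62 mm

1.62


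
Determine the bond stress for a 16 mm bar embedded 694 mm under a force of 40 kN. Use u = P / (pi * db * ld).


u = P / (pi * db * ld)
= 40 * 1000 / (pi * 16 * 694)
= 1.147 MPa

1.147


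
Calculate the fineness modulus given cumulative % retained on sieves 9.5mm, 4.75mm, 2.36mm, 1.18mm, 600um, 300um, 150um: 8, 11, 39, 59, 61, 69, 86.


FM = sum(cumulative % retained) / 100
= 333 / 100
= 3.33

3.33


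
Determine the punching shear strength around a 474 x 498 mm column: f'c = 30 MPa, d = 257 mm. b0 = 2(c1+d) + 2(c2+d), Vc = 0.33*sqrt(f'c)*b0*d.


b0 = 2*(474 + 257) + 2*(498 + 257) = 2972 mm
Vc = 0.33 * sqrt(30) * 2972 * 257 / 1000
= 1380.56 kN

1380.56


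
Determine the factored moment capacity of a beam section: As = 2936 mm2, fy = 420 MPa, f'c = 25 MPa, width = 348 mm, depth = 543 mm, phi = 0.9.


a = As * fy / (0.85 * f'c * b)
= 2936 * 420 / (0.85 * 25 * 348)
= 166.7505 mm
Mn = As * fy * (d - a/2) / 10^6
= 566.7725 kN-m
phi*Mn = 0.9 * 566.7725 = 510.1 kN-m

510.1


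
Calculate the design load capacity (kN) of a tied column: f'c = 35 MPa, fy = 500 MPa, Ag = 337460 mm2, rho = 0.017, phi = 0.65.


Ast = rho * Ag = 0.017 * 337460 = 5736.82 mm2
phi*Pn = 0.65 * 0.80 * (0.85 * 35 * (337460 - 5736.82) + 500 * 5736.82) / 1000
= 6623.33 kN

6623.33


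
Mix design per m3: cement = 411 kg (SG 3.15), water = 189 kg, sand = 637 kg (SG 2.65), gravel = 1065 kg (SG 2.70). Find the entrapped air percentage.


Vol cement = 411 / (3.15 * 1000) = 0.130476 m3
Vol water = 189 / 1000 = 0.189 m3
Vol sand = 637 / (2.65 * 1000) = 0.240377 m3
Vol gravel = 1065 / (2.70 * 1000) = 0.394444 m3
Total solid + water volume = 0.954298 m3
Air = (1 - 0.954298) * 100 = 4.57%

4.57


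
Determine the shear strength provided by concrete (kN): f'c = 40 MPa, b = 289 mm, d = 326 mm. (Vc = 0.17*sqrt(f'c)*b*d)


Vc = 0.17 * sqrt(40) * 289 * 326 / 1000
= 101.3 kN

101.3


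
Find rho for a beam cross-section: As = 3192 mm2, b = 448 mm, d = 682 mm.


rho = As / (b * d)
= 3192 / (448 * 682)
= 0.0104

0.0104


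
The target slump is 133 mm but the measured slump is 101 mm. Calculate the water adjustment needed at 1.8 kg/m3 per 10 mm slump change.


Difference = 133 - 101 = 32 mm
Water adjustment = 32 * 1.8 / 10 = 5.8 kg/m3

5.8


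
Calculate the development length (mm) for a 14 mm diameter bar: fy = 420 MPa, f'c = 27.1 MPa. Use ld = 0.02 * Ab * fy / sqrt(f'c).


Ab = pi * 14^2 / 4 = 153.938 mm2
ld = 0.02 * 153.938 * 420 / sqrt(27.1)
= 248.4 mm

248.4


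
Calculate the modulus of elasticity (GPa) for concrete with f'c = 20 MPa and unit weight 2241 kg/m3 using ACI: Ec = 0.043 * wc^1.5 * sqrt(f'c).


Ec = 0.043 * 2241^1.5 * sqrt(20) / 1000
= 20.4 GPa

20.4


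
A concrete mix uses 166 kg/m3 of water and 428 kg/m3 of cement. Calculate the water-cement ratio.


w/c = water / cement
w/c = 166 / 428 = 0.388

0.388


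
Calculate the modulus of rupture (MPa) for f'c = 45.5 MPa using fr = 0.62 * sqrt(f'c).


fr = 0.62 * sqrt(45.5)
= 4.182 MPa

4.182


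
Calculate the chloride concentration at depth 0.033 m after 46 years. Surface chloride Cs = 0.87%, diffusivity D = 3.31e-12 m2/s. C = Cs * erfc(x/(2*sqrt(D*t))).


t_seconds = 46 * 365.25 * 24 * 3600 = 1451649600.0 s
arg = 0.033 / (2 * sqrt(3.31e-12 * 1451649600.0))
= 0.238
erfc(0.238) = 0.7364
C = 0.87 * 0.7364 = 0.6407%

0.6407


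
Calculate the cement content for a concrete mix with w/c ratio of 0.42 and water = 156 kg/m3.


Cement = water / (w/c)
= 156 / 0.42
= 371.4 kg/m3

371.4


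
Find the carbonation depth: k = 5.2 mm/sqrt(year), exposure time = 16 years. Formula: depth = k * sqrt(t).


depth = k * sqrt(t)
= 5.2 * sqrt(16)
= 20.8 mm

20.8


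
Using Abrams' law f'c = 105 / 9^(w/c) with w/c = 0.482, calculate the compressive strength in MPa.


f'c = 105 / 9^0.482
= 105 / 2.884
= 36.41 MPa

36.41


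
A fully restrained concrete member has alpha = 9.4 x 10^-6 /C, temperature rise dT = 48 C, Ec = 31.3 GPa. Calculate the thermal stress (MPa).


sigma = alpha * dT * Ec
= 9.4e-6 * 48 * 31.3 * 1000
= 14.123 MPa

14.123


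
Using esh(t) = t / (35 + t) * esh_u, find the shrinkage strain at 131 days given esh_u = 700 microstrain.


esh(131) = 131 / (35 + 131) * 700
= 131 / 166 * 700
= 552.4 microstrain

552.4


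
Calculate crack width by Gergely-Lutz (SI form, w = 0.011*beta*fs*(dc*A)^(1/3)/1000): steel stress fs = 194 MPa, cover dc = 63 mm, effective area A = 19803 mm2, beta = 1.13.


w = 0.011 * beta * fs * (dc * A)^(1/3) / 1000
= 0.011 * 1.13 * 194 * (63 * 19803)^(1/3) / 1000
= 0.26 mm

0.26


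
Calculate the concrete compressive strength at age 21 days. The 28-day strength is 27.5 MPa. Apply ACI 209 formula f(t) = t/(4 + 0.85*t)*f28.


f(21) = 21 / (4 + 0.85 * 21) * 27.5
= 21 / 21.85 * 27.5
= 26.43 MPa

26.43


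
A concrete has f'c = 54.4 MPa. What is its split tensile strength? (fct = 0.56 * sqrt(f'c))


fct = 0.56 * sqrt(54.4)
= 0.56 * 7.376
= 4.13 MPa

4.13


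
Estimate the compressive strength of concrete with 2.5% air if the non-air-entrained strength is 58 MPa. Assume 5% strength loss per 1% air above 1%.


Strength loss = (2.5 - 1) * 5 = 7.5%
f'c = 58 * (1 - 7.5/100)
= 53.65 MPa

53.65


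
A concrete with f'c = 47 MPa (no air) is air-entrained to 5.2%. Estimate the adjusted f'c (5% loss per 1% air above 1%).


Strength loss = (5.2 - 1) * 5 = 21.0%
f'c = 47 * (1 - 21.0/100)
= 37.13 MPa

37.13


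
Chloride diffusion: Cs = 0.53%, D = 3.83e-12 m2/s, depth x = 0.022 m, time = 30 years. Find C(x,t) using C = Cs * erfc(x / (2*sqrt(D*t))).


t_seconds = 30 * 365.25 * 24 * 3600 = 946728000.0 s
arg = 0.022 / (2 * sqrt(3.83e-12 * 946728000.0))
= 0.1827
erfc(0.1827) = 0.7961
C = 0.53 * 0.7961 = 0.422%

0.422


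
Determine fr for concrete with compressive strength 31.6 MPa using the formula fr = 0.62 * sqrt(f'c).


fr = 0.62 * sqrt(31.6)
= 3.485 MPa

3.485


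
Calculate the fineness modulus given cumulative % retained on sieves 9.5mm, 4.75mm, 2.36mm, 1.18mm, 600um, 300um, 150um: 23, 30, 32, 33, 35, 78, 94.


FM = sum(cumulative % retained) / 100
= 325 / 100
= 3.25

3.25


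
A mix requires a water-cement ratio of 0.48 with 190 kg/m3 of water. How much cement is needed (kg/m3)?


Cement = water / (w/c)
= 190 / 0.48
= 395.8 kg/m3

395.8


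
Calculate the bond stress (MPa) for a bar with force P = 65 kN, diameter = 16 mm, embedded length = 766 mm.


u = P / (pi * db * ld)
= 65 * 1000 / (pi * 16 * 766)
= 1.688 MPa

1.688


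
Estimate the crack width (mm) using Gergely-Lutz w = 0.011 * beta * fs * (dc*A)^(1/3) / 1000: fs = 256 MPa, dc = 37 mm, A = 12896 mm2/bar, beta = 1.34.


w = 0.011 * beta * fs * (dc * A)^(1/3) / 1000
= 0.011 * 1.34 * 256 * (37 * 12896)^(1/3) / 1000
= 0.295 mm

0.295


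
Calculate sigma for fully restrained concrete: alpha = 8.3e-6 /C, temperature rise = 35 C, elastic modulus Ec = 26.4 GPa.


sigma = alpha * dT * Ec
= 8.3e-6 * 35 * 26.4 * 1000
= 7.669 MPa

7.669


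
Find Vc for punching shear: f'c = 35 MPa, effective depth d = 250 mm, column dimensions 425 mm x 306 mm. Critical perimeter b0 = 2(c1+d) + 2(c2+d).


b0 = 2*(425 + 250) + 2*(306 + 250) = 2462 mm
Vc = 0.33 * sqrt(35) * 2462 * 250 / 1000
= 1201.64 kN

1201.64


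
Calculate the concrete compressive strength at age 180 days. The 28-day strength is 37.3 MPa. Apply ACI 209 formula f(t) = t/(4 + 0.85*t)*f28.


f(180) = 180 / (4 + 0.85 * 180) * 37.3
= 180 / 157.0 * 37.3
= 42.76 MPa

42.76


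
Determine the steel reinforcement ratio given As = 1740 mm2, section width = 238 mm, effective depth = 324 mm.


rho = As / (b * d)
= 1740 / (238 * 324)
= 0.0226

0.0226


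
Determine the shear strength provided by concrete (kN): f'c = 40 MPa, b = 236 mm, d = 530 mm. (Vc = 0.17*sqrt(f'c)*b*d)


Vc = 0.17 * sqrt(40) * 236 * 530 / 1000
= 134.48 kN

134.48


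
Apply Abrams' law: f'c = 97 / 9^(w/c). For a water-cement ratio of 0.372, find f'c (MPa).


f'c = 97 / 9^0.372
= 97 / 2.265
= 42.83 MPa

42.83


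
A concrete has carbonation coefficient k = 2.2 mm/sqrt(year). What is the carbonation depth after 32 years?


depth = k * sqrt(t)
= 2.2 * sqrt(32)
= 12.45 mm

12.45


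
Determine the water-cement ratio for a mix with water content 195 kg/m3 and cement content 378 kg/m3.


w/c = water / cement
w/c = 195 / 378 = 0.516

0.516


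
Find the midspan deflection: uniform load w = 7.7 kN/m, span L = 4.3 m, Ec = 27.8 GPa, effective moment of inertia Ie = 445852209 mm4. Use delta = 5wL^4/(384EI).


Convert: L = 4.3 m = 4300 mm, Ec = 27.8 GPa = 27800 MPa
delta = 5 * 7.7 * 4300^4 / (384 * 27800 * 445852209)
= 2.77 mm

2.77


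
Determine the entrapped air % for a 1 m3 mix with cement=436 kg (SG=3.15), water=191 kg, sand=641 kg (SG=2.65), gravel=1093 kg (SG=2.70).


Vol cement = 436 / (3.15 * 1000) = 0.138413 m3
Vol water = 191 / 1000 = 0.191 m3
Vol sand = 641 / (2.65 * 1000) = 0.241887 m3
Vol gravel = 1093 / (2.70 * 1000) = 0.404815 m3
Total solid + water volume = 0.976114 m3
Air = (1 - 0.976114) * 100 = 2.39%

2.39


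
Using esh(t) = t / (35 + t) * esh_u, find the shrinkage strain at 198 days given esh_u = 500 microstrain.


esh(198) = 198 / (35 + 198) * 500
= 198 / 233 * 500
= 424.9 microstrain

424.9


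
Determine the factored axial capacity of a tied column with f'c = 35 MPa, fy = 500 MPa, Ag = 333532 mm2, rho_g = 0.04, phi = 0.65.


Ast = rho * Ag = 0.04 * 333532 = 13341.28 mm2
phi*Pn = 0.65 * 0.80 * (0.85 * 35 * (333532 - 13341.28) + 500 * 13341.28) / 1000
= 8422.08 kN

8422.08


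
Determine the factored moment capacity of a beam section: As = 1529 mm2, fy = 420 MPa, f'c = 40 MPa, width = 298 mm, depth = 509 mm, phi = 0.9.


a = As * fy / (0.85 * f'c * b)
= 1529 * 420 / (0.85 * 40 * 298)
= 63.3814 mm
Mn = As * fy * (d - a/2) / 10^6
= 306.5185 kN-m
phi*Mn = 0.9 * 306.5185 = 275.87 kN-m

275.87


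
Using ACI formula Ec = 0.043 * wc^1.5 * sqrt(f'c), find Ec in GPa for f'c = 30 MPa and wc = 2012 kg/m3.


Ec = 0.043 * 2012^1.5 * sqrt(30) / 1000
= 21.26 GPa

21.26


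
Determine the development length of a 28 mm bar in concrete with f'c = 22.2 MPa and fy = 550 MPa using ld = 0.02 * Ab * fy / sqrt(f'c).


Ab = pi * 28^2 / 4 = 615.752 mm2
ld = 0.02 * 615.752 * 550 / sqrt(22.2)
= 1437.5 mm

1437.5


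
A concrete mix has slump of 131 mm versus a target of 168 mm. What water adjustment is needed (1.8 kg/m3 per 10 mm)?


Difference = 168 - 131 = 37 mm
Water adjustment = 37 * 1.8 / 10 = 6.7 kg/m3

6.7


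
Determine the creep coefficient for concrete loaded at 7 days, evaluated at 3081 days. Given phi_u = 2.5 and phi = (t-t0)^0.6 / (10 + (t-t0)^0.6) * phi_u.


dt = 3081 - 7 = 3074
phi = 3074^0.6 / (10 + 3074^0.6) * 2.5
= 2.313

2.313


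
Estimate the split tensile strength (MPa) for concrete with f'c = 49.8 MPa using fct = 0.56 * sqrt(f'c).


fct = 0.56 * sqrt(49.8)
= 0.56 * 7.057
= 3.952 MPa

3.952


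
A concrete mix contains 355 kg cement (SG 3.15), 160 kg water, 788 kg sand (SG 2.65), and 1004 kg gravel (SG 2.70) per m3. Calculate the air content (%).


Vol cement = 355 / (3.15 * 1000) = 0.112698 m3
Vol water = 160 / 1000 = 0.16 m3
Vol sand = 788 / (2.65 * 1000) = 0.297358 m3
Vol gravel = 1004 / (2.70 * 1000) = 0.371852 m3
Total solid + water volume = 0.941909 m3
Air = (1 - 0.941909) * 100 = 5.81%

5.81


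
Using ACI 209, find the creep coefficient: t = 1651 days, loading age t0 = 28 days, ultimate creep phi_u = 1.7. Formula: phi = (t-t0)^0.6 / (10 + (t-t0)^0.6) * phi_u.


dt = 1651 - 28 = 1623
phi = 1623^0.6 / (10 + 1623^0.6) * 1.7
= 1.52

1.52


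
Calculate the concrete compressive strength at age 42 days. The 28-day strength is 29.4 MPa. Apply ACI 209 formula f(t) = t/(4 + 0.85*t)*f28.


f(42) = 42 / (4 + 0.85 * 42) * 29.4
= 42 / 39.7 * 29.4
= 31.1 MPa

31.1


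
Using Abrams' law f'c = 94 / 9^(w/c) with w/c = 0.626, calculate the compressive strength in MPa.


f'c = 94 / 9^0.626
= 94 / 3.957
= 23.76 MPa

23.76


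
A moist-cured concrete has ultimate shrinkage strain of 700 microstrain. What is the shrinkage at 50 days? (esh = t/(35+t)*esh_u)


esh(50) = 50 / (35 + 50) * 700
= 50 / 85 * 700
= 411.8 microstrain

411.8


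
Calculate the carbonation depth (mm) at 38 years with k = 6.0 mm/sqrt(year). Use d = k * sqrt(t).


depth = k * sqrt(t)
= 6.0 * sqrt(38)
= 36.99 mm

36.99


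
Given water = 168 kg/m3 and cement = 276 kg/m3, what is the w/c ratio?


w/c = water / cement
w/c = 168 / 276 = 0.609

0.609


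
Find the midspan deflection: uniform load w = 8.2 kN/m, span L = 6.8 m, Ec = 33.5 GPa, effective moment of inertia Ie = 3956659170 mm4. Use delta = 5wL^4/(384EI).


Convert: L = 6.8 m = 6800 mm, Ec = 33.5 GPa = 33500 MPa
delta = 5 * 8.2 * 6800^4 / (384 * 33500 * 3956659170)
= 1.72 mm

1.72


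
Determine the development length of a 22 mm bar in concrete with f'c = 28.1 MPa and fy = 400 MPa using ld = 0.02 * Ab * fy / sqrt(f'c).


Ab = pi * 22^2 / 4 = 380.133 mm2
ld = 0.02 * 380.133 * 400 / sqrt(28.1)
= 573.7 mm

573.7


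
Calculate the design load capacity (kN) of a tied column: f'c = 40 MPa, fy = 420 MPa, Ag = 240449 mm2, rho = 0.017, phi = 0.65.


Ast = rho * Ag = 0.017 * 240449 = 4087.633 mm2
phi*Pn = 0.65 * 0.80 * (0.85 * 40 * (240449 - 4087.633) + 420 * 4087.633) / 1000
= 5071.61 kN

5071.61


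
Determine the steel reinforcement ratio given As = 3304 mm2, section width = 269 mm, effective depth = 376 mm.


rho = As / (b * d)
= 3304 / (269 * 376)
= 0.0327

0.0327


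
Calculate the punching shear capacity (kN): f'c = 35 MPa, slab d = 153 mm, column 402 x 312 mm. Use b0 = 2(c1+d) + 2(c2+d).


b0 = 2*(402 + 153) + 2*(312 + 153) = 2040 mm
Vc = 0.33 * sqrt(35) * 2040 * 153 / 1000
= 609.35 kN

609.35


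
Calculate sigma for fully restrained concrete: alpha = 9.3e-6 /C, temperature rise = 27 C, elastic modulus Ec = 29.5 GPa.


sigma = alpha * dT * Ec
= 9.3e-6 * 27 * 29.5 * 1000
= 7.407 MPa

7.407


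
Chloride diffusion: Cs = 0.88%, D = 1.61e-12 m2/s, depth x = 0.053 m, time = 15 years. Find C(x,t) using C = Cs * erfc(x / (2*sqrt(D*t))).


t_seconds = 15 * 365.25 * 24 * 3600 = 473364000.0 s
arg = 0.053 / (2 * sqrt(1.61e-12 * 473364000.0))
= 0.9599
erfc(0.9599) = 0.1746
C = 0.88 * 0.1746 = 0.1537%

0.1537


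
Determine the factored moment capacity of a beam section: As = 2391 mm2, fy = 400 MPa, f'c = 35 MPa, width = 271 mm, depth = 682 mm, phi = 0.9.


a = As * fy / (0.85 * f'c * b)
= 2391 * 400 / (0.85 * 35 * 271)
= 118.6269 mm
Mn = As * fy * (d - a/2) / 10^6
= 595.5374 kN-m
phi*Mn = 0.9 * 595.5374 = 535.98 kN-m

535.98


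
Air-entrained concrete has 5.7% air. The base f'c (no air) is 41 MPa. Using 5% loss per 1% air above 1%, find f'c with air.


Strength loss = (5.7 - 1) * 5 = 23.5%
f'c = 41 * (1 - 23.5/100)
= 31.37 MPa

31.37


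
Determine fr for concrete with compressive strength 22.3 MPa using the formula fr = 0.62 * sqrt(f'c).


fr = 0.62 * sqrt(22.3)
= 2.928 MPa

2.928


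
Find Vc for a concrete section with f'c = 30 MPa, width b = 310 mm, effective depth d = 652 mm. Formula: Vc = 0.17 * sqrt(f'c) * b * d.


Vc = 0.17 * sqrt(30) * 310 * 652 / 1000
= 188.2 kN

188.2


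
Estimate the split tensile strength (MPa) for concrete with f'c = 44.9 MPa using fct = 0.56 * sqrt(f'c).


fct = 0.56 * sqrt(44.9)
= 0.56 * 6.701
= 3.752 MPa

3.752


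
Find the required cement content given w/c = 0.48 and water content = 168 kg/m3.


Cement = water / (w/c)
= 168 / 0.48
= 350.0 kg/m3

350.0


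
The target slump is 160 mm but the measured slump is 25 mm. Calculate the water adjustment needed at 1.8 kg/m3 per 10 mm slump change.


Difference = 160 - 25 = 135 mm
Water adjustment = 135 * 1.8 / 10 = 24.3 kg/m3

24.3


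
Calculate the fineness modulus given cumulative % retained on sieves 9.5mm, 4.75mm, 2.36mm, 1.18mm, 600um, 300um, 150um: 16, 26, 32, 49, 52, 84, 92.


FM = sum(cumulative % retained) / 100
= 351 / 100
= 3.51

3.51


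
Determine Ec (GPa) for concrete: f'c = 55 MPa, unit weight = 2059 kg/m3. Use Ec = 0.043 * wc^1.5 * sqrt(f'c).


Ec = 0.043 * 2059^1.5 * sqrt(55) / 1000
= 29.79 GPa

29.79


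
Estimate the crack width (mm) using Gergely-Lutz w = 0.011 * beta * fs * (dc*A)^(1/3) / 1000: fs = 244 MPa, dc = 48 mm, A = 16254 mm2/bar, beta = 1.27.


w = 0.011 * beta * fs * (dc * A)^(1/3) / 1000
= 0.011 * 1.27 * 244 * (48 * 16254)^(1/3) / 1000
= 0.314 mm

0.314


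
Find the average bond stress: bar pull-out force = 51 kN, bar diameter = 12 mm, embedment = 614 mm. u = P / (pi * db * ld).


u = P / (pi * db * ld)
= 51 * 1000 / (pi * 12 * 614)
= 2.203 MPa

2.203


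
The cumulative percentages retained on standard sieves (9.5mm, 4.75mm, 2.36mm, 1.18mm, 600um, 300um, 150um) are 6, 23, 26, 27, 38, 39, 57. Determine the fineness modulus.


FM = sum(cumulative % retained) / 100
= 216 / 100
= 2.16

2.16


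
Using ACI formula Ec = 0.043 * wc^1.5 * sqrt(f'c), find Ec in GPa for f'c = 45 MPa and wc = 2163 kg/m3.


Ec = 0.043 * 2163^1.5 * sqrt(45) / 1000
= 29.02 GPa

29.02


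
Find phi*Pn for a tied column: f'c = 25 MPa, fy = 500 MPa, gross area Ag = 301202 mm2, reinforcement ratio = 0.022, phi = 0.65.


Ast = rho * Ag = 0.022 * 301202 = 6626.444 mm2
phi*Pn = 0.65 * 0.80 * (0.85 * 25 * (301202 - 6626.444) + 500 * 6626.444) / 1000
= 4977.94 kN

4977.94


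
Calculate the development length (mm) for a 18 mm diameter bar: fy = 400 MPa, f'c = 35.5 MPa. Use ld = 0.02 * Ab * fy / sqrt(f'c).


Ab = pi * 18^2 / 4 = 254.469 mm2
ld = 0.02 * 254.469 * 400 / sqrt(35.5)
= 341.7 mm

341.7


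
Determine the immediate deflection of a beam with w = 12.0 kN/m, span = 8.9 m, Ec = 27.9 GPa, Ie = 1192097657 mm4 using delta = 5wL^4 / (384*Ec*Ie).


Convert: L = 8.9 m = 8900 mm, Ec = 27.9 GPa = 27900 MPa
delta = 5 * 12.0 * 8900^4 / (384 * 27900 * 1192097657)
= 29.48 mm

29.48


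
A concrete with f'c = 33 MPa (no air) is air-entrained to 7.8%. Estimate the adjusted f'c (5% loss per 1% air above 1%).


Strength loss = (7.8 - 1) * 5 = 34.0%
f'c = 33 * (1 - 34.0/100)
= 21.78 MPa

21.78


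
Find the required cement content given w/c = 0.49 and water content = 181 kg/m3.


Cement = water / (w/c)
= 181 / 0.49
= 369.4 kg/m3

369.4


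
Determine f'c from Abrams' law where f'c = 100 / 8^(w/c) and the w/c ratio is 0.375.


f'c = 100 / 8^0.375
= 100 / 2.181
= 45.85 MPa

45.85


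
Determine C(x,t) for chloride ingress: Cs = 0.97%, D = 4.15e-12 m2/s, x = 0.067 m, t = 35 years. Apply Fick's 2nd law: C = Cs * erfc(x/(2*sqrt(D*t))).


t_seconds = 35 * 365.25 * 24 * 3600 = 1104516000.0 s
arg = 0.067 / (2 * sqrt(4.15e-12 * 1104516000.0))
= 0.4948
erfc(0.4948) = 0.4841
C = 0.97 * 0.4841 = 0.4696%

0.4696


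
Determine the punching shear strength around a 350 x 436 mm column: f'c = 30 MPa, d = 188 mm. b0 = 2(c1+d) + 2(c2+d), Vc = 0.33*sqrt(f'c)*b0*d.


b0 = 2*(350 + 188) + 2*(436 + 188) = 2324 mm
Vc = 0.33 * sqrt(30) * 2324 * 188 / 1000
= 789.71 kN

789.71


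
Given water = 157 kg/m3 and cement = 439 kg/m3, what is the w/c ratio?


w/c = water / cement
w/c = 157 / 439 = 0.358

0.358


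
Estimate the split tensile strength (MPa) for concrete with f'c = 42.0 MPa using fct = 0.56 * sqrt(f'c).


fct = 0.56 * sqrt(42.0)
= 0.56 * 6.481
= 3.629 MPa

3.629


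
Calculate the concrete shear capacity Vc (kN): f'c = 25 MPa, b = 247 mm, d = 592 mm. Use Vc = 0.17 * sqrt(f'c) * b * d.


Vc = 0.17 * sqrt(25) * 247 * 592 / 1000
= 124.29 kN

124.29


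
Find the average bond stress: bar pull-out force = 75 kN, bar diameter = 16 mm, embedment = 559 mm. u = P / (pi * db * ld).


u = P / (pi * db * ld)
= 75 * 1000 / (pi * 16 * 559)
= 2.669 MPa

2.669


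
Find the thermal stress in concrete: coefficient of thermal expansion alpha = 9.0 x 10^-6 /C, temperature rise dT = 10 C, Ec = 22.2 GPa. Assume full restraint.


sigma = alpha * dT * Ec
= 9.0e-6 * 10 * 22.2 * 1000
= 1.998 MPa

1.998


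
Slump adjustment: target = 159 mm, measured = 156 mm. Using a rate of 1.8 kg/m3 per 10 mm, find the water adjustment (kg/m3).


Difference = 159 - 156 = 3 mm
Water adjustment = 3 * 1.8 / 10 = 0.5 kg/m3

0.5


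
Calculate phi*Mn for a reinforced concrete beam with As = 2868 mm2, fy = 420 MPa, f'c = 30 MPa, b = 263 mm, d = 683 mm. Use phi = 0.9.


a = As * fy / (0.85 * f'c * b)
= 2868 * 420 / (0.85 * 30 * 263)
= 179.6108 mm
Mn = As * fy * (d - a/2) / 10^6
= 714.5385 kN-m
phi*Mn = 0.9 * 714.5385 = 643.08 kN-m

643.08
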